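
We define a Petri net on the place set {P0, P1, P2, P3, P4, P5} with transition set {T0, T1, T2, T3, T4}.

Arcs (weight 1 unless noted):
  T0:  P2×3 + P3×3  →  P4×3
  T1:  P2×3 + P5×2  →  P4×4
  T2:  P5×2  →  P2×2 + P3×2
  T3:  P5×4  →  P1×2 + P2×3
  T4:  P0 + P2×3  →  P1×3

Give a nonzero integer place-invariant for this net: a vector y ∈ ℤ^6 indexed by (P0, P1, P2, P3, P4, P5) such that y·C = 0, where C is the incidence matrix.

y = (P0:3, P1:3, P2:2, P3:1, P4:3, P5:3)

Incidence matrix C (rows=places, cols=transitions):
       T0   T1   T2   T3   T4
   P0   0    0    0    0   -1
   P1   0    0    0    2    3
   P2  -3   -3    2    3   -3
   P3  -3    0    2    0    0
   P4   3    4    0    0    0
   P5   0   -2   -2   -4    0

Candidate y = [3, 3, 2, 1, 3, 3]; check y·C column-wise:
  col T0: 3·0 + 3·0 + 2·-3 + 1·-3 + 3·3 + 3·0 = 0
  col T1: 3·0 + 3·0 + 2·-3 + 1·0 + 3·4 + 3·-2 = 0
  col T2: 3·0 + 3·0 + 2·2 + 1·2 + 3·0 + 3·-2 = 0
  col T3: 3·0 + 3·2 + 2·3 + 1·0 + 3·0 + 3·-4 = 0
  col T4: 3·-1 + 3·3 + 2·-3 + 1·0 + 3·0 + 3·0 = 0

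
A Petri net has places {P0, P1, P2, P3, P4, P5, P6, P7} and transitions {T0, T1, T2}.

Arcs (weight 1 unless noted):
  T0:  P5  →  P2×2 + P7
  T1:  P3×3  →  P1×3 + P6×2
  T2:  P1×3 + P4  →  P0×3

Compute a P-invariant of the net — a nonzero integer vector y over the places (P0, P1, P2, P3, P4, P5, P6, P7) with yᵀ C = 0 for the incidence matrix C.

y = (P0:1, P1:1, P2:0, P3:1, P4:0, P5:0, P6:0, P7:0)

Incidence matrix C (rows=places, cols=transitions):
       T0   T1   T2
   P0   0    0    3
   P1   0    3   -3
   P2   2    0    0
   P3   0   -3    0
   P4   0    0   -1
   P5  -1    0    0
   P6   0    2    0
   P7   1    0    0

Candidate y = [1, 1, 0, 1, 0, 0, 0, 0]; check y·C column-wise:
  col T0: 1·0 + 1·0 + 0·2 + 1·0 + 0·-1 + 0·1 = 0
  col T1: 1·0 + 1·3 + 1·-3 + 0·2 = 0
  col T2: 1·3 + 1·-3 + 1·0 + 0·-1 = 0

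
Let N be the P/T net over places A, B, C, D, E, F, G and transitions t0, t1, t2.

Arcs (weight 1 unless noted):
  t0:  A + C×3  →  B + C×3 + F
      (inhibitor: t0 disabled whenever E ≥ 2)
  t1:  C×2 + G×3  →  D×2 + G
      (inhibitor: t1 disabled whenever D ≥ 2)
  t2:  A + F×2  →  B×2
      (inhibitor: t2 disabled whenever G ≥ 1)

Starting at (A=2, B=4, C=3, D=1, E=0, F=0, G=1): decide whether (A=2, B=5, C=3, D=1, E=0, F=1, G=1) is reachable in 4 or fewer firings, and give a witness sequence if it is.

NO — not reachable within 4 firings

depth 0: 1 marking
depth 1: 2 markings reached so far
depth 2: 3 markings reached so far
depth 3: 3 markings reached so far
(frontier empty at depth 3; search complete)
target is not among the 3 markings reachable within 4 steps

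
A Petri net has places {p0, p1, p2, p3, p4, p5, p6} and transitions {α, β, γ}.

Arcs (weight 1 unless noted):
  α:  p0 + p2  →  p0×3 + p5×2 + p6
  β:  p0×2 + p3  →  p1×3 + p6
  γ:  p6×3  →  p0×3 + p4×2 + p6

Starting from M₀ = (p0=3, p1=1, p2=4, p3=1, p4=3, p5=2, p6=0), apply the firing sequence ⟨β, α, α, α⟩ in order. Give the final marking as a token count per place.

step 1: fire β:  (p0=3, p1=1, p2=4, p3=1, p4=3, p5=2, p6=0) → (p0=1, p1=4, p2=4, p3=0, p4=3, p5=2, p6=1)
step 2: fire α:  (p0=1, p1=4, p2=4, p3=0, p4=3, p5=2, p6=1) → (p0=3, p1=4, p2=3, p3=0, p4=3, p5=4, p6=2)
step 3: fire α:  (p0=3, p1=4, p2=3, p3=0, p4=3, p5=4, p6=2) → (p0=5, p1=4, p2=2, p3=0, p4=3, p5=6, p6=3)
step 4: fire α:  (p0=5, p1=4, p2=2, p3=0, p4=3, p5=6, p6=3) → (p0=7, p1=4, p2=1, p3=0, p4=3, p5=8, p6=4)

(p0=7, p1=4, p2=1, p3=0, p4=3, p5=8, p6=4)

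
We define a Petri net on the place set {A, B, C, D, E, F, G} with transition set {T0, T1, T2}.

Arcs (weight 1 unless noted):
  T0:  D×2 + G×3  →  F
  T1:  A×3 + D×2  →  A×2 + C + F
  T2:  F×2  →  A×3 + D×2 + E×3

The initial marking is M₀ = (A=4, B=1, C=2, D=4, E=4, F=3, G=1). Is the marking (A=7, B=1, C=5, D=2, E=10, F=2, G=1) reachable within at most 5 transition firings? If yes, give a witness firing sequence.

YES — reachable via ⟨T1, T1, T2, T1, T2⟩ (5 firings)

step 1: fire T1:  (A=4, B=1, C=2, D=4, E=4, F=3, G=1) → (A=3, B=1, C=3, D=2, E=4, F=4, G=1)
step 2: fire T1:  (A=3, B=1, C=3, D=2, E=4, F=4, G=1) → (A=2, B=1, C=4, D=0, E=4, F=5, G=1)
step 3: fire T2:  (A=2, B=1, C=4, D=0, E=4, F=5, G=1) → (A=5, B=1, C=4, D=2, E=7, F=3, G=1)
step 4: fire T1:  (A=5, B=1, C=4, D=2, E=7, F=3, G=1) → (A=4, B=1, C=5, D=0, E=7, F=4, G=1)
step 5: fire T2:  (A=4, B=1, C=5, D=0, E=7, F=4, G=1) → (A=7, B=1, C=5, D=2, E=10, F=2, G=1)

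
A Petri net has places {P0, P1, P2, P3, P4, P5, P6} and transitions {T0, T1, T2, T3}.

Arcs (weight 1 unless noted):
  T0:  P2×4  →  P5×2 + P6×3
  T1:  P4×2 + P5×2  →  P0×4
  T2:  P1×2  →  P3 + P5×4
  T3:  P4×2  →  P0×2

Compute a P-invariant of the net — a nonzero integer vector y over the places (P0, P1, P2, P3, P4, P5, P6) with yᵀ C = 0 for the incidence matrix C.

y = (P0:0, P1:1, P2:0, P3:2, P4:0, P5:0, P6:0)

Incidence matrix C (rows=places, cols=transitions):
       T0   T1   T2   T3
   P0   0    4    0    2
   P1   0    0   -2    0
   P2  -4    0    0    0
   P3   0    0    1    0
   P4   0   -2    0   -2
   P5   2   -2    4    0
   P6   3    0    0    0

Candidate y = [0, 1, 0, 2, 0, 0, 0]; check y·C column-wise:
  col T0: 1·0 + 0·-4 + 2·0 + 0·2 + 0·3 = 0
  col T1: 0·4 + 1·0 + 2·0 + 0·-2 + 0·-2 = 0
  col T2: 1·-2 + 2·1 + 0·4 = 0
  col T3: 0·2 + 1·0 + 2·0 + 0·-2 = 0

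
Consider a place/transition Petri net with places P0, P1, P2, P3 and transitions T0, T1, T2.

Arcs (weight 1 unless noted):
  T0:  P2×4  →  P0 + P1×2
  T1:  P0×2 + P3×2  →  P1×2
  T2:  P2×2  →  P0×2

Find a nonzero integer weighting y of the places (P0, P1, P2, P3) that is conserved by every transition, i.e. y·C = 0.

y = (P0:2, P1:3, P2:2, P3:1)

Incidence matrix C (rows=places, cols=transitions):
       T0   T1   T2
   P0   1   -2    2
   P1   2    2    0
   P2  -4    0   -2
   P3   0   -2    0

Candidate y = [2, 3, 2, 1]; check y·C column-wise:
  col T0: 2·1 + 3·2 + 2·-4 + 1·0 = 0
  col T1: 2·-2 + 3·2 + 2·0 + 1·-2 = 0
  col T2: 2·2 + 3·0 + 2·-2 + 1·0 = 0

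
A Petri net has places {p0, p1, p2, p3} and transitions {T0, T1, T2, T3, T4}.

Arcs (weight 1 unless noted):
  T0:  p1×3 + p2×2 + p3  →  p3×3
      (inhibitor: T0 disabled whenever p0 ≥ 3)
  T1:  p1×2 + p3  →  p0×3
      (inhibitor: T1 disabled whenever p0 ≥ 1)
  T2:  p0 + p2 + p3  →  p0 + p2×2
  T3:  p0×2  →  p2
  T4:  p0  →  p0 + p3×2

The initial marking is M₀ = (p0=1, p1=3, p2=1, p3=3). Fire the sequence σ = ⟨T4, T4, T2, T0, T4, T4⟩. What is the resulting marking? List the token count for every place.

step 1: fire T4:  (p0=1, p1=3, p2=1, p3=3) → (p0=1, p1=3, p2=1, p3=5)
step 2: fire T4:  (p0=1, p1=3, p2=1, p3=5) → (p0=1, p1=3, p2=1, p3=7)
step 3: fire T2:  (p0=1, p1=3, p2=1, p3=7) → (p0=1, p1=3, p2=2, p3=6)
step 4: fire T0:  (p0=1, p1=3, p2=2, p3=6) → (p0=1, p1=0, p2=0, p3=8)
step 5: fire T4:  (p0=1, p1=0, p2=0, p3=8) → (p0=1, p1=0, p2=0, p3=10)
step 6: fire T4:  (p0=1, p1=0, p2=0, p3=10) → (p0=1, p1=0, p2=0, p3=12)

(p0=1, p1=0, p2=0, p3=12)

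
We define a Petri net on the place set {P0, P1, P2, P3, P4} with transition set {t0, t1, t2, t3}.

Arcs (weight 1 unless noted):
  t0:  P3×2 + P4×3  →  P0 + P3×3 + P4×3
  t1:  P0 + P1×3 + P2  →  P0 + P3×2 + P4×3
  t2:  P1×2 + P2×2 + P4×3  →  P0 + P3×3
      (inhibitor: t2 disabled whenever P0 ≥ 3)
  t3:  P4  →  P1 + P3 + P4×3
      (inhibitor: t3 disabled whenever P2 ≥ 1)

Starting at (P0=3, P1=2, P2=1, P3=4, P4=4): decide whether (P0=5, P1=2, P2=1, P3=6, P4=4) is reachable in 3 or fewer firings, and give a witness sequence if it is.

step 1: fire t0:  (P0=3, P1=2, P2=1, P3=4, P4=4) → (P0=4, P1=2, P2=1, P3=5, P4=4)
step 2: fire t0:  (P0=4, P1=2, P2=1, P3=5, P4=4) → (P0=5, P1=2, P2=1, P3=6, P4=4)

YES — reachable via ⟨t0, t0⟩ (2 firings)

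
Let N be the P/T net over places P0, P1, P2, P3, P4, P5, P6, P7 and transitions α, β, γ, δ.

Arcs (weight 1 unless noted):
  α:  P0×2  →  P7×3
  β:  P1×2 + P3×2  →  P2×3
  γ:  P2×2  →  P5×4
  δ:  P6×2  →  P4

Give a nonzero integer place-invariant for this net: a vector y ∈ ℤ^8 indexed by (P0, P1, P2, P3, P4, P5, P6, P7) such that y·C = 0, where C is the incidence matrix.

y = (P0:0, P1:1, P2:0, P3:-1, P4:0, P5:0, P6:0, P7:0)

Incidence matrix C (rows=places, cols=transitions):
        α    β    γ    δ
   P0  -2    0    0    0
   P1   0   -2    0    0
   P2   0    3   -2    0
   P3   0   -2    0    0
   P4   0    0    0    1
   P5   0    0    4    0
   P6   0    0    0   -2
   P7   3    0    0    0

Candidate y = [0, 1, 0, -1, 0, 0, 0, 0]; check y·C column-wise:
  col α: 0·-2 + 1·0 + -1·0 + 0·3 = 0
  col β: 1·-2 + 0·3 + -1·-2 = 0
  col γ: 1·0 + 0·-2 + -1·0 + 0·4 = 0
  col δ: 1·0 + -1·0 + 0·1 + 0·-2 = 0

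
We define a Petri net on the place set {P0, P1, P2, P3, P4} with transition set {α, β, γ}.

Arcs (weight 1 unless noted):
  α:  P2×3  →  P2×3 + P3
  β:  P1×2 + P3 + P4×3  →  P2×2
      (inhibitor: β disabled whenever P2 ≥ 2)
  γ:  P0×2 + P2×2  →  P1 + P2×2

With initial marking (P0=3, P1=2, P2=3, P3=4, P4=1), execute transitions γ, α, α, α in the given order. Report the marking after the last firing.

(P0=1, P1=3, P2=3, P3=7, P4=1)

step 1: fire γ:  (P0=3, P1=2, P2=3, P3=4, P4=1) → (P0=1, P1=3, P2=3, P3=4, P4=1)
step 2: fire α:  (P0=1, P1=3, P2=3, P3=4, P4=1) → (P0=1, P1=3, P2=3, P3=5, P4=1)
step 3: fire α:  (P0=1, P1=3, P2=3, P3=5, P4=1) → (P0=1, P1=3, P2=3, P3=6, P4=1)
step 4: fire α:  (P0=1, P1=3, P2=3, P3=6, P4=1) → (P0=1, P1=3, P2=3, P3=7, P4=1)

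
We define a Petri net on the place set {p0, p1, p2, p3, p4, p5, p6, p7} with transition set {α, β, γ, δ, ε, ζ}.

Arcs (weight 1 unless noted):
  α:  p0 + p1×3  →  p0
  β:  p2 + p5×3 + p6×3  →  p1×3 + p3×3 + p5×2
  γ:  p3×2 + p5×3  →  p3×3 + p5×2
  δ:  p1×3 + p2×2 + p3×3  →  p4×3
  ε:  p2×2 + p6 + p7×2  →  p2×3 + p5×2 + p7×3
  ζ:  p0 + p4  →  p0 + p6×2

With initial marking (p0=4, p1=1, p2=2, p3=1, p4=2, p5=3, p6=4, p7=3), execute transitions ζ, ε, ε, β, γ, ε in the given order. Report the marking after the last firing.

step 1: fire ζ:  (p0=4, p1=1, p2=2, p3=1, p4=2, p5=3, p6=4, p7=3) → (p0=4, p1=1, p2=2, p3=1, p4=1, p5=3, p6=6, p7=3)
step 2: fire ε:  (p0=4, p1=1, p2=2, p3=1, p4=1, p5=3, p6=6, p7=3) → (p0=4, p1=1, p2=3, p3=1, p4=1, p5=5, p6=5, p7=4)
step 3: fire ε:  (p0=4, p1=1, p2=3, p3=1, p4=1, p5=5, p6=5, p7=4) → (p0=4, p1=1, p2=4, p3=1, p4=1, p5=7, p6=4, p7=5)
step 4: fire β:  (p0=4, p1=1, p2=4, p3=1, p4=1, p5=7, p6=4, p7=5) → (p0=4, p1=4, p2=3, p3=4, p4=1, p5=6, p6=1, p7=5)
step 5: fire γ:  (p0=4, p1=4, p2=3, p3=4, p4=1, p5=6, p6=1, p7=5) → (p0=4, p1=4, p2=3, p3=5, p4=1, p5=5, p6=1, p7=5)
step 6: fire ε:  (p0=4, p1=4, p2=3, p3=5, p4=1, p5=5, p6=1, p7=5) → (p0=4, p1=4, p2=4, p3=5, p4=1, p5=7, p6=0, p7=6)

(p0=4, p1=4, p2=4, p3=5, p4=1, p5=7, p6=0, p7=6)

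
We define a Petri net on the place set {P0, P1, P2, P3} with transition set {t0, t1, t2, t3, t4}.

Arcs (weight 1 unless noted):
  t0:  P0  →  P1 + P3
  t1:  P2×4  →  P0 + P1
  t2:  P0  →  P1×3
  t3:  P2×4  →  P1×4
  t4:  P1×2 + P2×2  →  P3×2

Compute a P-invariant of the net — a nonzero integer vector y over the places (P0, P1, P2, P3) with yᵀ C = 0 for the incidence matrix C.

y = (P0:3, P1:1, P2:1, P3:2)

Incidence matrix C (rows=places, cols=transitions):
       t0   t1   t2   t3   t4
   P0  -1    1   -1    0    0
   P1   1    1    3    4   -2
   P2   0   -4    0   -4   -2
   P3   1    0    0    0    2

Candidate y = [3, 1, 1, 2]; check y·C column-wise:
  col t0: 3·-1 + 1·1 + 1·0 + 2·1 = 0
  col t1: 3·1 + 1·1 + 1·-4 + 2·0 = 0
  col t2: 3·-1 + 1·3 + 1·0 + 2·0 = 0
  col t3: 3·0 + 1·4 + 1·-4 + 2·0 = 0
  col t4: 3·0 + 1·-2 + 1·-2 + 2·2 = 0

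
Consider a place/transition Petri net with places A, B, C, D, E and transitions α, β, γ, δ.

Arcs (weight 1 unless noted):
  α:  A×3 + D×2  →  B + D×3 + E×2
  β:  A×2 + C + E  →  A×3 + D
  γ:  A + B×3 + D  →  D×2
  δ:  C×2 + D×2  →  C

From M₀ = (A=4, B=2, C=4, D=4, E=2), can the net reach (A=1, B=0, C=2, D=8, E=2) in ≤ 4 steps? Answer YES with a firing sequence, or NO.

depth 0: 1 marking
depth 1: 4 markings reached so far
depth 2: 10 markings reached so far
depth 3: 17 markings reached so far
depth 4: 25 markings reached so far
target is not among the 25 markings reachable within 4 steps

NO — not reachable within 4 firings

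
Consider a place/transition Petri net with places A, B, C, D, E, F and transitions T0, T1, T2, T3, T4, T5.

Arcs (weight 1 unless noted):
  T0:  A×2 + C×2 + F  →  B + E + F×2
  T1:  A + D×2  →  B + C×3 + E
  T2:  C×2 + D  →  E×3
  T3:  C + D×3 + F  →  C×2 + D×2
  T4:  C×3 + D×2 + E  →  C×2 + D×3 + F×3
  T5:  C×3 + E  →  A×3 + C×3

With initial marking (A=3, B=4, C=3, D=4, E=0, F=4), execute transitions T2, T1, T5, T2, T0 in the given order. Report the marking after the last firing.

step 1: fire T2:  (A=3, B=4, C=3, D=4, E=0, F=4) → (A=3, B=4, C=1, D=3, E=3, F=4)
step 2: fire T1:  (A=3, B=4, C=1, D=3, E=3, F=4) → (A=2, B=5, C=4, D=1, E=4, F=4)
step 3: fire T5:  (A=2, B=5, C=4, D=1, E=4, F=4) → (A=5, B=5, C=4, D=1, E=3, F=4)
step 4: fire T2:  (A=5, B=5, C=4, D=1, E=3, F=4) → (A=5, B=5, C=2, D=0, E=6, F=4)
step 5: fire T0:  (A=5, B=5, C=2, D=0, E=6, F=4) → (A=3, B=6, C=0, D=0, E=7, F=5)

(A=3, B=6, C=0, D=0, E=7, F=5)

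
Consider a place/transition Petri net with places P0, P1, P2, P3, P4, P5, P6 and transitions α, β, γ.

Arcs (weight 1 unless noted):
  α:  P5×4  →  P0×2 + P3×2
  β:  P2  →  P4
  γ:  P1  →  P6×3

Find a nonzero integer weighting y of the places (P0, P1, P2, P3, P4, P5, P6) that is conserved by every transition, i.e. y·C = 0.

y = (P0:1, P1:0, P2:0, P3:-1, P4:0, P5:0, P6:0)

Incidence matrix C (rows=places, cols=transitions):
        α    β    γ
   P0   2    0    0
   P1   0    0   -1
   P2   0   -1    0
   P3   2    0    0
   P4   0    1    0
   P5  -4    0    0
   P6   0    0    3

Candidate y = [1, 0, 0, -1, 0, 0, 0]; check y·C column-wise:
  col α: 1·2 + -1·2 + 0·-4 = 0
  col β: 1·0 + 0·-1 + -1·0 + 0·1 = 0
  col γ: 1·0 + 0·-1 + -1·0 + 0·3 = 0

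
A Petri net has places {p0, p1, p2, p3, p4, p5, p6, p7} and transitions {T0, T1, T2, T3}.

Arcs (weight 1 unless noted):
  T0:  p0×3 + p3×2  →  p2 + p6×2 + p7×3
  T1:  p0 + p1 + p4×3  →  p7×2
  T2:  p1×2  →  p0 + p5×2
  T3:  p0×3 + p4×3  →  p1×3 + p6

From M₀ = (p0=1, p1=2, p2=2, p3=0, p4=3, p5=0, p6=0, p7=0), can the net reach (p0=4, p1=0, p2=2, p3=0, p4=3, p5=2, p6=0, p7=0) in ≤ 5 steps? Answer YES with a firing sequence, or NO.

NO — not reachable within 5 firings

depth 0: 1 marking
depth 1: 3 markings reached so far
depth 2: 3 markings reached so far
(frontier empty at depth 2; search complete)
target is not among the 3 markings reachable within 5 steps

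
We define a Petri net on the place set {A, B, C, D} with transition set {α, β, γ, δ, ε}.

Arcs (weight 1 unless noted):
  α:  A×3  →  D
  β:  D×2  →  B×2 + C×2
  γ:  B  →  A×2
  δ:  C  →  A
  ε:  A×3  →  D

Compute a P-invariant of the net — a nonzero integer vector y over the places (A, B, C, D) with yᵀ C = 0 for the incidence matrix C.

Incidence matrix C (rows=places, cols=transitions):
        α    β    γ    δ    ε
    A  -3    0    2    1   -3
    B   0    2   -1    0    0
    C   0    2    0   -1    0
    D   1   -2    0    0    1

Candidate y = [1, 2, 1, 3]; check y·C column-wise:
  col α: 1·-3 + 2·0 + 1·0 + 3·1 = 0
  col β: 1·0 + 2·2 + 1·2 + 3·-2 = 0
  col γ: 1·2 + 2·-1 + 1·0 + 3·0 = 0
  col δ: 1·1 + 2·0 + 1·-1 + 3·0 = 0
  col ε: 1·-3 + 2·0 + 1·0 + 3·1 = 0

y = (A:1, B:2, C:1, D:3)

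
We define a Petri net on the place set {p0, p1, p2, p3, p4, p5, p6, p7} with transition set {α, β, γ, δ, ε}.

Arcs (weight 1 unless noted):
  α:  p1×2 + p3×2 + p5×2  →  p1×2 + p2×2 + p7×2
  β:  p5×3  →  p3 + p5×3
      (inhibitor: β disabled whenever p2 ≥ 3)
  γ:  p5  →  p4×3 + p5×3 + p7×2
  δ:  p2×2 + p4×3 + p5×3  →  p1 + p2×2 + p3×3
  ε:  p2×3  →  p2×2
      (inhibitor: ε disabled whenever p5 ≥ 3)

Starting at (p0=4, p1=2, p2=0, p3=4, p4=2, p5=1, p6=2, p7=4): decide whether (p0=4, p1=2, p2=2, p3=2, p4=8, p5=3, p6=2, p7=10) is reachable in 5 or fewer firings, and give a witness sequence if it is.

step 1: fire γ:  (p0=4, p1=2, p2=0, p3=4, p4=2, p5=1, p6=2, p7=4) → (p0=4, p1=2, p2=0, p3=4, p4=5, p5=3, p6=2, p7=6)
step 2: fire α:  (p0=4, p1=2, p2=0, p3=4, p4=5, p5=3, p6=2, p7=6) → (p0=4, p1=2, p2=2, p3=2, p4=5, p5=1, p6=2, p7=8)
step 3: fire γ:  (p0=4, p1=2, p2=2, p3=2, p4=5, p5=1, p6=2, p7=8) → (p0=4, p1=2, p2=2, p3=2, p4=8, p5=3, p6=2, p7=10)

YES — reachable via ⟨γ, α, γ⟩ (3 firings)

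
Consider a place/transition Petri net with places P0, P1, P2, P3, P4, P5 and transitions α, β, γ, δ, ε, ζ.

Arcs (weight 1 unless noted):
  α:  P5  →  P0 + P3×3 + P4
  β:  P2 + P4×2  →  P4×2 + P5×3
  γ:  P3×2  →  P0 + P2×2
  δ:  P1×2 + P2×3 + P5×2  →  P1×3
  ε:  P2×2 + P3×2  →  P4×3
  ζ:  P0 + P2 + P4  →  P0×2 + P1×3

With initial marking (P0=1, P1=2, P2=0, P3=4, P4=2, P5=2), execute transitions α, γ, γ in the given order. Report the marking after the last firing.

step 1: fire α:  (P0=1, P1=2, P2=0, P3=4, P4=2, P5=2) → (P0=2, P1=2, P2=0, P3=7, P4=3, P5=1)
step 2: fire γ:  (P0=2, P1=2, P2=0, P3=7, P4=3, P5=1) → (P0=3, P1=2, P2=2, P3=5, P4=3, P5=1)
step 3: fire γ:  (P0=3, P1=2, P2=2, P3=5, P4=3, P5=1) → (P0=4, P1=2, P2=4, P3=3, P4=3, P5=1)

(P0=4, P1=2, P2=4, P3=3, P4=3, P5=1)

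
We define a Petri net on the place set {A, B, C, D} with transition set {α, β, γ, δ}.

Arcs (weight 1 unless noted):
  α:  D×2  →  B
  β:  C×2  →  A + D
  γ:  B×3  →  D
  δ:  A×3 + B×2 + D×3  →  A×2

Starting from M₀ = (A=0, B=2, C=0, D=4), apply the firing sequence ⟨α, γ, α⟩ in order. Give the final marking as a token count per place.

(A=0, B=1, C=0, D=1)

step 1: fire α:  (A=0, B=2, C=0, D=4) → (A=0, B=3, C=0, D=2)
step 2: fire γ:  (A=0, B=3, C=0, D=2) → (A=0, B=0, C=0, D=3)
step 3: fire α:  (A=0, B=0, C=0, D=3) → (A=0, B=1, C=0, D=1)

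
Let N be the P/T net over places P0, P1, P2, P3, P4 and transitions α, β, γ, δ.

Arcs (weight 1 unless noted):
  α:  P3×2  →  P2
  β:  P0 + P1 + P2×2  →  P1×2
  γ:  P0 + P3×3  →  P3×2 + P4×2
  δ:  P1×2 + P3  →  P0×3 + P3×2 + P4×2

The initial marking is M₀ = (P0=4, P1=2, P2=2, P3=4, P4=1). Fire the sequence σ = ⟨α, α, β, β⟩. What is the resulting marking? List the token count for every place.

step 1: fire α:  (P0=4, P1=2, P2=2, P3=4, P4=1) → (P0=4, P1=2, P2=3, P3=2, P4=1)
step 2: fire α:  (P0=4, P1=2, P2=3, P3=2, P4=1) → (P0=4, P1=2, P2=4, P3=0, P4=1)
step 3: fire β:  (P0=4, P1=2, P2=4, P3=0, P4=1) → (P0=3, P1=3, P2=2, P3=0, P4=1)
step 4: fire β:  (P0=3, P1=3, P2=2, P3=0, P4=1) → (P0=2, P1=4, P2=0, P3=0, P4=1)

(P0=2, P1=4, P2=0, P3=0, P4=1)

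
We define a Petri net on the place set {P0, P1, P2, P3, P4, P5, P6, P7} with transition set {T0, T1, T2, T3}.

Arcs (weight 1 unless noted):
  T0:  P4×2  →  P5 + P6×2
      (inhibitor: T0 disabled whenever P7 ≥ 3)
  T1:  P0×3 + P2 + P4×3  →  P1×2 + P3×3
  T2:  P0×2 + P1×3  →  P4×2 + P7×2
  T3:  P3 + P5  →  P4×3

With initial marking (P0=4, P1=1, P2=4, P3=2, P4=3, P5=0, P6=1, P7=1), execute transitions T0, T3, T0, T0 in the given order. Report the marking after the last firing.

step 1: fire T0:  (P0=4, P1=1, P2=4, P3=2, P4=3, P5=0, P6=1, P7=1) → (P0=4, P1=1, P2=4, P3=2, P4=1, P5=1, P6=3, P7=1)
step 2: fire T3:  (P0=4, P1=1, P2=4, P3=2, P4=1, P5=1, P6=3, P7=1) → (P0=4, P1=1, P2=4, P3=1, P4=4, P5=0, P6=3, P7=1)
step 3: fire T0:  (P0=4, P1=1, P2=4, P3=1, P4=4, P5=0, P6=3, P7=1) → (P0=4, P1=1, P2=4, P3=1, P4=2, P5=1, P6=5, P7=1)
step 4: fire T0:  (P0=4, P1=1, P2=4, P3=1, P4=2, P5=1, P6=5, P7=1) → (P0=4, P1=1, P2=4, P3=1, P4=0, P5=2, P6=7, P7=1)

(P0=4, P1=1, P2=4, P3=1, P4=0, P5=2, P6=7, P7=1)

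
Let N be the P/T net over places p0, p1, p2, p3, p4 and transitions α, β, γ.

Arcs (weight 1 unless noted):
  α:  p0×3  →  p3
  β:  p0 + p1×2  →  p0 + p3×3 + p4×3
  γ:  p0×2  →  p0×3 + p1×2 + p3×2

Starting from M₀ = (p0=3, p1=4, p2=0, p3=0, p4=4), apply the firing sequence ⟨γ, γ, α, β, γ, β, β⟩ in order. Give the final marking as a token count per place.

(p0=3, p1=4, p2=0, p3=16, p4=13)

step 1: fire γ:  (p0=3, p1=4, p2=0, p3=0, p4=4) → (p0=4, p1=6, p2=0, p3=2, p4=4)
step 2: fire γ:  (p0=4, p1=6, p2=0, p3=2, p4=4) → (p0=5, p1=8, p2=0, p3=4, p4=4)
step 3: fire α:  (p0=5, p1=8, p2=0, p3=4, p4=4) → (p0=2, p1=8, p2=0, p3=5, p4=4)
step 4: fire β:  (p0=2, p1=8, p2=0, p3=5, p4=4) → (p0=2, p1=6, p2=0, p3=8, p4=7)
step 5: fire γ:  (p0=2, p1=6, p2=0, p3=8, p4=7) → (p0=3, p1=8, p2=0, p3=10, p4=7)
step 6: fire β:  (p0=3, p1=8, p2=0, p3=10, p4=7) → (p0=3, p1=6, p2=0, p3=13, p4=10)
step 7: fire β:  (p0=3, p1=6, p2=0, p3=13, p4=10) → (p0=3, p1=4, p2=0, p3=16, p4=13)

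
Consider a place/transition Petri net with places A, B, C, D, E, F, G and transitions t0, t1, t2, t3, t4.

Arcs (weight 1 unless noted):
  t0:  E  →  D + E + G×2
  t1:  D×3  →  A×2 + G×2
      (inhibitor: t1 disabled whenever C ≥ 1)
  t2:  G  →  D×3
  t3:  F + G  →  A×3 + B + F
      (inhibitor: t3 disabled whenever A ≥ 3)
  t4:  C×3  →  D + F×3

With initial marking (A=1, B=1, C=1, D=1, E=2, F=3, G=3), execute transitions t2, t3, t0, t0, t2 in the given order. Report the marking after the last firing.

(A=4, B=2, C=1, D=9, E=2, F=3, G=4)

step 1: fire t2:  (A=1, B=1, C=1, D=1, E=2, F=3, G=3) → (A=1, B=1, C=1, D=4, E=2, F=3, G=2)
step 2: fire t3:  (A=1, B=1, C=1, D=4, E=2, F=3, G=2) → (A=4, B=2, C=1, D=4, E=2, F=3, G=1)
step 3: fire t0:  (A=4, B=2, C=1, D=4, E=2, F=3, G=1) → (A=4, B=2, C=1, D=5, E=2, F=3, G=3)
step 4: fire t0:  (A=4, B=2, C=1, D=5, E=2, F=3, G=3) → (A=4, B=2, C=1, D=6, E=2, F=3, G=5)
step 5: fire t2:  (A=4, B=2, C=1, D=6, E=2, F=3, G=5) → (A=4, B=2, C=1, D=9, E=2, F=3, G=4)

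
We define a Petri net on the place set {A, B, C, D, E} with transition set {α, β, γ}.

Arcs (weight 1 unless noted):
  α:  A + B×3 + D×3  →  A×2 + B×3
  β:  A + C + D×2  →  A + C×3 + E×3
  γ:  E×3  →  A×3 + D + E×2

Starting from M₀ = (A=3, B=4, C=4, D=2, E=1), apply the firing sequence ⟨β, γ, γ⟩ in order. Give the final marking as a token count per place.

step 1: fire β:  (A=3, B=4, C=4, D=2, E=1) → (A=3, B=4, C=6, D=0, E=4)
step 2: fire γ:  (A=3, B=4, C=6, D=0, E=4) → (A=6, B=4, C=6, D=1, E=3)
step 3: fire γ:  (A=6, B=4, C=6, D=1, E=3) → (A=9, B=4, C=6, D=2, E=2)

(A=9, B=4, C=6, D=2, E=2)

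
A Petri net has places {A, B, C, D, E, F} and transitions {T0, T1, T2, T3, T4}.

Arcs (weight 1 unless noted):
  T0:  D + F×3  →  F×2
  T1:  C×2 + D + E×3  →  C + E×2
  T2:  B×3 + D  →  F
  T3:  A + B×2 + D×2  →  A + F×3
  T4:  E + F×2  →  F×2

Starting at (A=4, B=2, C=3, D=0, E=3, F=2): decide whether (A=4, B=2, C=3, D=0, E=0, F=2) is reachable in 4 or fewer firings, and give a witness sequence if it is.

step 1: fire T4:  (A=4, B=2, C=3, D=0, E=3, F=2) → (A=4, B=2, C=3, D=0, E=2, F=2)
step 2: fire T4:  (A=4, B=2, C=3, D=0, E=2, F=2) → (A=4, B=2, C=3, D=0, E=1, F=2)
step 3: fire T4:  (A=4, B=2, C=3, D=0, E=1, F=2) → (A=4, B=2, C=3, D=0, E=0, F=2)

YES — reachable via ⟨T4, T4, T4⟩ (3 firings)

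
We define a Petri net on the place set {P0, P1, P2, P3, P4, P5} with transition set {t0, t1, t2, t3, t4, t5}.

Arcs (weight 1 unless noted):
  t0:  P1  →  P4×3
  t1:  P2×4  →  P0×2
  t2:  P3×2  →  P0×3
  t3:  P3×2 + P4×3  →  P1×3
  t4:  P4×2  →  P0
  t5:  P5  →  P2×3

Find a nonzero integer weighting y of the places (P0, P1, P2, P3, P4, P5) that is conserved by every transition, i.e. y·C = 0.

Incidence matrix C (rows=places, cols=transitions):
       t0   t1   t2   t3   t4   t5
   P0   0    2    3    0    1    0
   P1  -1    0    0    3    0    0
   P2   0   -4    0    0    0    3
   P3   0    0   -2   -2    0    0
   P4   3    0    0   -3   -2    0
   P5   0    0    0    0    0   -1

Candidate y = [2, 3, 1, 3, 1, 3]; check y·C column-wise:
  col t0: 2·0 + 3·-1 + 1·0 + 3·0 + 1·3 + 3·0 = 0
  col t1: 2·2 + 3·0 + 1·-4 + 3·0 + 1·0 + 3·0 = 0
  col t2: 2·3 + 3·0 + 1·0 + 3·-2 + 1·0 + 3·0 = 0
  col t3: 2·0 + 3·3 + 1·0 + 3·-2 + 1·-3 + 3·0 = 0
  col t4: 2·1 + 3·0 + 1·0 + 3·0 + 1·-2 + 3·0 = 0
  col t5: 2·0 + 3·0 + 1·3 + 3·0 + 1·0 + 3·-1 = 0

y = (P0:2, P1:3, P2:1, P3:3, P4:1, P5:3)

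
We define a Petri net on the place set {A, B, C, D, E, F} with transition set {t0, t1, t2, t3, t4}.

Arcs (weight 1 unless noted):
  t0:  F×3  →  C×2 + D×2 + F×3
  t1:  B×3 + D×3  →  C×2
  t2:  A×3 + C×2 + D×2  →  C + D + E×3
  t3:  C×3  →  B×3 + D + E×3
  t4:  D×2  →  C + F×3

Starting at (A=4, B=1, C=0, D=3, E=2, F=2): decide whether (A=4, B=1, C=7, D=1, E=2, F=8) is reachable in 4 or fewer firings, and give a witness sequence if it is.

NO — not reachable within 4 firings

depth 0: 1 marking
depth 1: 2 markings reached so far
depth 2: 3 markings reached so far
depth 3: 7 markings reached so far
depth 4: 14 markings reached so far
target is not among the 14 markings reachable within 4 steps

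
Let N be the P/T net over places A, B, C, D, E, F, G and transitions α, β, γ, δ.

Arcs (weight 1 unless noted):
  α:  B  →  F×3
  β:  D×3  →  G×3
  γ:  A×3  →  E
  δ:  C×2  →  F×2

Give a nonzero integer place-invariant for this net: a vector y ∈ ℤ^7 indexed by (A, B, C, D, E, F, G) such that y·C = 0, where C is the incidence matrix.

Incidence matrix C (rows=places, cols=transitions):
        α    β    γ    δ
    A   0    0   -3    0
    B  -1    0    0    0
    C   0    0    0   -2
    D   0   -3    0    0
    E   0    0    1    0
    F   3    0    0    2
    G   0    3    0    0

Candidate y = [1, 0, 0, 0, 3, 0, 0]; check y·C column-wise:
  col α: 1·0 + 0·-1 + 3·0 + 0·3 = 0
  col β: 1·0 + 0·-3 + 3·0 + 0·3 = 0
  col γ: 1·-3 + 3·1 = 0
  col δ: 1·0 + 0·-2 + 3·0 + 0·2 = 0

y = (A:1, B:0, C:0, D:0, E:3, F:0, G:0)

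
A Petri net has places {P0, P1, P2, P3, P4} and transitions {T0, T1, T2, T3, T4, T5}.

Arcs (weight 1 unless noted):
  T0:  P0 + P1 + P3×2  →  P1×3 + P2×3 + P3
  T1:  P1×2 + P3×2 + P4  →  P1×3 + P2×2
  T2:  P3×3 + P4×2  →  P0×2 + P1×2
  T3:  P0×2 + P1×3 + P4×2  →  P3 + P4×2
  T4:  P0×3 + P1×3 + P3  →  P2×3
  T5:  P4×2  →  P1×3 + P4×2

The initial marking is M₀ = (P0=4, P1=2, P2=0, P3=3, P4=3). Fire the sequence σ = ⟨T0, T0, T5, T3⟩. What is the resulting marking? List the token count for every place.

step 1: fire T0:  (P0=4, P1=2, P2=0, P3=3, P4=3) → (P0=3, P1=4, P2=3, P3=2, P4=3)
step 2: fire T0:  (P0=3, P1=4, P2=3, P3=2, P4=3) → (P0=2, P1=6, P2=6, P3=1, P4=3)
step 3: fire T5:  (P0=2, P1=6, P2=6, P3=1, P4=3) → (P0=2, P1=9, P2=6, P3=1, P4=3)
step 4: fire T3:  (P0=2, P1=9, P2=6, P3=1, P4=3) → (P0=0, P1=6, P2=6, P3=2, P4=3)

(P0=0, P1=6, P2=6, P3=2, P4=3)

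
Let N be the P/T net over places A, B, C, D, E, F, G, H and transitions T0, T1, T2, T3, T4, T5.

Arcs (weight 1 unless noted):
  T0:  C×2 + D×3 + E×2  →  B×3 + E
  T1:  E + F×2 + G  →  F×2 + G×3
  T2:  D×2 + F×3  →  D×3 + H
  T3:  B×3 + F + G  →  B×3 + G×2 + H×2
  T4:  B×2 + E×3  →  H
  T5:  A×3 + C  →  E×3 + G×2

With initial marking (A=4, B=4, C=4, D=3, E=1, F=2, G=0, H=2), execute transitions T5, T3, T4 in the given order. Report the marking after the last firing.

(A=1, B=2, C=3, D=3, E=1, F=1, G=3, H=5)

step 1: fire T5:  (A=4, B=4, C=4, D=3, E=1, F=2, G=0, H=2) → (A=1, B=4, C=3, D=3, E=4, F=2, G=2, H=2)
step 2: fire T3:  (A=1, B=4, C=3, D=3, E=4, F=2, G=2, H=2) → (A=1, B=4, C=3, D=3, E=4, F=1, G=3, H=4)
step 3: fire T4:  (A=1, B=4, C=3, D=3, E=4, F=1, G=3, H=4) → (A=1, B=2, C=3, D=3, E=1, F=1, G=3, H=5)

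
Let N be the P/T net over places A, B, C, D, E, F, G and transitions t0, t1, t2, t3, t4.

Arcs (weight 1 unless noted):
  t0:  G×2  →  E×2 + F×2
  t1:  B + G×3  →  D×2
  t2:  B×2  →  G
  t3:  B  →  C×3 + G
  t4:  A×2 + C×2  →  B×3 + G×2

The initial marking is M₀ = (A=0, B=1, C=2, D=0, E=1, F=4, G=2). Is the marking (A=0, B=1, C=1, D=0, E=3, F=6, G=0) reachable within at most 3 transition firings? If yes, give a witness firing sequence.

NO — not reachable within 3 firings

depth 0: 1 marking
depth 1: 3 markings reached so far
depth 2: 4 markings reached so far
depth 3: 4 markings reached so far
(frontier empty at depth 3; search complete)
target is not among the 4 markings reachable within 3 steps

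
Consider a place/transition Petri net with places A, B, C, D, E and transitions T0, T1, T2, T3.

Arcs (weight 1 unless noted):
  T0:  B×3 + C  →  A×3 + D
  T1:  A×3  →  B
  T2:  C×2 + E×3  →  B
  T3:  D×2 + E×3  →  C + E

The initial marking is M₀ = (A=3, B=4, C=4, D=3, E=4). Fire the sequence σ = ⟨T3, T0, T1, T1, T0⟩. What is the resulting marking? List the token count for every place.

(A=3, B=0, C=3, D=3, E=2)

step 1: fire T3:  (A=3, B=4, C=4, D=3, E=4) → (A=3, B=4, C=5, D=1, E=2)
step 2: fire T0:  (A=3, B=4, C=5, D=1, E=2) → (A=6, B=1, C=4, D=2, E=2)
step 3: fire T1:  (A=6, B=1, C=4, D=2, E=2) → (A=3, B=2, C=4, D=2, E=2)
step 4: fire T1:  (A=3, B=2, C=4, D=2, E=2) → (A=0, B=3, C=4, D=2, E=2)
step 5: fire T0:  (A=0, B=3, C=4, D=2, E=2) → (A=3, B=0, C=3, D=3, E=2)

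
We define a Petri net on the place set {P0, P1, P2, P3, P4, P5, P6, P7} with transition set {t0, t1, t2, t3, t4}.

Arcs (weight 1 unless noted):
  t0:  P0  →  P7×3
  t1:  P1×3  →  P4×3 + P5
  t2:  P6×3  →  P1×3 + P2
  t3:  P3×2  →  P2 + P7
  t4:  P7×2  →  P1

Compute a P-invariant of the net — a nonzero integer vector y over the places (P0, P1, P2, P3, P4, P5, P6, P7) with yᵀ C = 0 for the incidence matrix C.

y = (P0:0, P1:0, P2:0, P3:0, P4:1, P5:-3, P6:0, P7:0)

Incidence matrix C (rows=places, cols=transitions):
       t0   t1   t2   t3   t4
   P0  -1    0    0    0    0
   P1   0   -3    3    0    1
   P2   0    0    1    1    0
   P3   0    0    0   -2    0
   P4   0    3    0    0    0
   P5   0    1    0    0    0
   P6   0    0   -3    0    0
   P7   3    0    0    1   -2

Candidate y = [0, 0, 0, 0, 1, -3, 0, 0]; check y·C column-wise:
  col t0: 0·-1 + 1·0 + -3·0 + 0·3 = 0
  col t1: 0·-3 + 1·3 + -3·1 = 0
  col t2: 0·3 + 0·1 + 1·0 + -3·0 + 0·-3 = 0
  col t3: 0·1 + 0·-2 + 1·0 + -3·0 + 0·1 = 0
  col t4: 0·1 + 1·0 + -3·0 + 0·-2 = 0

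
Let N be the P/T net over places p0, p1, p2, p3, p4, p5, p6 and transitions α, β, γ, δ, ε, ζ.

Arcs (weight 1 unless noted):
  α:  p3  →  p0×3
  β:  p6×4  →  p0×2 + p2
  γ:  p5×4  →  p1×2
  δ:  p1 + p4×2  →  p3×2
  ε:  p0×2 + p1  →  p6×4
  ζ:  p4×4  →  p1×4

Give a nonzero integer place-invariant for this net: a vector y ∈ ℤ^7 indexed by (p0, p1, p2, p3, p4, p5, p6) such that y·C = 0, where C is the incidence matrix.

Incidence matrix C (rows=places, cols=transitions):
        α    β    γ    δ    ε    ζ
   p0   3    2    0    0   -2    0
   p1   0    0    2   -1   -1    4
   p2   0    1    0    0    0    0
   p3  -1    0    0    2    0    0
   p4   0    0    0   -2    0   -4
   p5   0    0   -4    0    0    0
   p6   0   -4    0    0    4    0

Candidate y = [1, 2, 2, 3, 2, 1, 1]; check y·C column-wise:
  col α: 1·3 + 2·0 + 2·0 + 3·-1 + 2·0 + 1·0 + 1·0 = 0
  col β: 1·2 + 2·0 + 2·1 + 3·0 + 2·0 + 1·0 + 1·-4 = 0
  col γ: 1·0 + 2·2 + 2·0 + 3·0 + 2·0 + 1·-4 + 1·0 = 0
  col δ: 1·0 + 2·-1 + 2·0 + 3·2 + 2·-2 + 1·0 + 1·0 = 0
  col ε: 1·-2 + 2·-1 + 2·0 + 3·0 + 2·0 + 1·0 + 1·4 = 0
  col ζ: 1·0 + 2·4 + 2·0 + 3·0 + 2·-4 + 1·0 + 1·0 = 0

y = (p0:1, p1:2, p2:2, p3:3, p4:2, p5:1, p6:1)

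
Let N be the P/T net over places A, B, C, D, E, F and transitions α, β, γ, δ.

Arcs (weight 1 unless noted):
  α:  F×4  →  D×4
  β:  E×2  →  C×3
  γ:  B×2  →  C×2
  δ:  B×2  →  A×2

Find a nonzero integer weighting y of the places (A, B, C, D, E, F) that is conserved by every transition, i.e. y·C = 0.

y = (A:2, B:2, C:2, D:0, E:3, F:0)

Incidence matrix C (rows=places, cols=transitions):
        α    β    γ    δ
    A   0    0    0    2
    B   0    0   -2   -2
    C   0    3    2    0
    D   4    0    0    0
    E   0   -2    0    0
    F  -4    0    0    0

Candidate y = [2, 2, 2, 0, 3, 0]; check y·C column-wise:
  col α: 2·0 + 2·0 + 2·0 + 0·4 + 3·0 + 0·-4 = 0
  col β: 2·0 + 2·0 + 2·3 + 3·-2 = 0
  col γ: 2·0 + 2·-2 + 2·2 + 3·0 = 0
  col δ: 2·2 + 2·-2 + 2·0 + 3·0 = 0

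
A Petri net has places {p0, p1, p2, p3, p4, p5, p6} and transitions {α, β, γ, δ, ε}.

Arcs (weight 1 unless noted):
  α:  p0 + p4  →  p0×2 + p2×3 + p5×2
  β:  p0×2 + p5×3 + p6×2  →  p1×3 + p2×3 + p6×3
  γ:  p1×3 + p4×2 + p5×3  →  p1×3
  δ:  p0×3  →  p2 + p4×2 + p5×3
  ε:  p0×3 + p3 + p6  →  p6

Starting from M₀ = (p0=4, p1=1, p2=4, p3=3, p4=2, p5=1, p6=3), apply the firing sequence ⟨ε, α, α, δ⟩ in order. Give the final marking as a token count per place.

step 1: fire ε:  (p0=4, p1=1, p2=4, p3=3, p4=2, p5=1, p6=3) → (p0=1, p1=1, p2=4, p3=2, p4=2, p5=1, p6=3)
step 2: fire α:  (p0=1, p1=1, p2=4, p3=2, p4=2, p5=1, p6=3) → (p0=2, p1=1, p2=7, p3=2, p4=1, p5=3, p6=3)
step 3: fire α:  (p0=2, p1=1, p2=7, p3=2, p4=1, p5=3, p6=3) → (p0=3, p1=1, p2=10, p3=2, p4=0, p5=5, p6=3)
step 4: fire δ:  (p0=3, p1=1, p2=10, p3=2, p4=0, p5=5, p6=3) → (p0=0, p1=1, p2=11, p3=2, p4=2, p5=8, p6=3)

(p0=0, p1=1, p2=11, p3=2, p4=2, p5=8, p6=3)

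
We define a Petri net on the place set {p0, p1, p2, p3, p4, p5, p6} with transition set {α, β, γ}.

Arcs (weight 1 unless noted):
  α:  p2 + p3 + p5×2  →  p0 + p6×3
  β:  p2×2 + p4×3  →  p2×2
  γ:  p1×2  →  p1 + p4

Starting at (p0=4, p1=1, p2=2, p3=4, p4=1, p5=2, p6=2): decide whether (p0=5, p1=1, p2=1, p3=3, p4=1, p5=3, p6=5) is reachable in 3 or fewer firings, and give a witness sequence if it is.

NO — not reachable within 3 firings

depth 0: 1 marking
depth 1: 2 markings reached so far
depth 2: 2 markings reached so far
(frontier empty at depth 2; search complete)
target is not among the 2 markings reachable within 3 steps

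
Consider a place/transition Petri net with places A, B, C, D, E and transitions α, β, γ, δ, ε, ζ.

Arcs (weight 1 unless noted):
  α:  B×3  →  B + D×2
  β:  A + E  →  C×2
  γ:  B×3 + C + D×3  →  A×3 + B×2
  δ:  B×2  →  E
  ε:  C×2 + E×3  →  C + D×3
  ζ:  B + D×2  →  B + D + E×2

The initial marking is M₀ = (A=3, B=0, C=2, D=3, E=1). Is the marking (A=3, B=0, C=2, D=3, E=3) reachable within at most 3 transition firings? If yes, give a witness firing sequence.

NO — not reachable within 3 firings

depth 0: 1 marking
depth 1: 2 markings reached so far
depth 2: 2 markings reached so far
(frontier empty at depth 2; search complete)
target is not among the 2 markings reachable within 3 steps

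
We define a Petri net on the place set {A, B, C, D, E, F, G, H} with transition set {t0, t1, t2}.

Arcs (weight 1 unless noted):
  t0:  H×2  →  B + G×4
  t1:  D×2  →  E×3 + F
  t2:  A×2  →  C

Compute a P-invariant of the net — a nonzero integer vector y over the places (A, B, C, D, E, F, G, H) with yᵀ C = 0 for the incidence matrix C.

y = (A:1, B:0, C:2, D:0, E:0, F:0, G:0, H:0)

Incidence matrix C (rows=places, cols=transitions):
       t0   t1   t2
    A   0    0   -2
    B   1    0    0
    C   0    0    1
    D   0   -2    0
    E   0    3    0
    F   0    1    0
    G   4    0    0
    H  -2    0    0

Candidate y = [1, 0, 2, 0, 0, 0, 0, 0]; check y·C column-wise:
  col t0: 1·0 + 0·1 + 2·0 + 0·4 + 0·-2 = 0
  col t1: 1·0 + 2·0 + 0·-2 + 0·3 + 0·1 = 0
  col t2: 1·-2 + 2·1 = 0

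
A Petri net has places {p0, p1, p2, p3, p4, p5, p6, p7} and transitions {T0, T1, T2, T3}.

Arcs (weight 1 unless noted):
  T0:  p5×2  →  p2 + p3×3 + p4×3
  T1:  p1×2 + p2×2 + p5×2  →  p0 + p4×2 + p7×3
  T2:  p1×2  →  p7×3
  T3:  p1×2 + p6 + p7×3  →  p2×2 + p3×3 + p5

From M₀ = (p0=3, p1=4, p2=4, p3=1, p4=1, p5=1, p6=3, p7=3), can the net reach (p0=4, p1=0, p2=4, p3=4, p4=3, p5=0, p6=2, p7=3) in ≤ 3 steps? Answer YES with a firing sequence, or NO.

step 1: fire T3:  (p0=3, p1=4, p2=4, p3=1, p4=1, p5=1, p6=3, p7=3) → (p0=3, p1=2, p2=6, p3=4, p4=1, p5=2, p6=2, p7=0)
step 2: fire T1:  (p0=3, p1=2, p2=6, p3=4, p4=1, p5=2, p6=2, p7=0) → (p0=4, p1=0, p2=4, p3=4, p4=3, p5=0, p6=2, p7=3)

YES — reachable via ⟨T3, T1⟩ (2 firings)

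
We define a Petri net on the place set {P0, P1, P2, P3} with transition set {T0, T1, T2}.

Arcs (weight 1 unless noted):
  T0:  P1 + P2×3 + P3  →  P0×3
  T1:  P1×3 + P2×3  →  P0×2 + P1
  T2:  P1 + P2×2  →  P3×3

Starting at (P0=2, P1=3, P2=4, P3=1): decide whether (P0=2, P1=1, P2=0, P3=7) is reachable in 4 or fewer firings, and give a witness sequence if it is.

YES — reachable via ⟨T2, T2⟩ (2 firings)

step 1: fire T2:  (P0=2, P1=3, P2=4, P3=1) → (P0=2, P1=2, P2=2, P3=4)
step 2: fire T2:  (P0=2, P1=2, P2=2, P3=4) → (P0=2, P1=1, P2=0, P3=7)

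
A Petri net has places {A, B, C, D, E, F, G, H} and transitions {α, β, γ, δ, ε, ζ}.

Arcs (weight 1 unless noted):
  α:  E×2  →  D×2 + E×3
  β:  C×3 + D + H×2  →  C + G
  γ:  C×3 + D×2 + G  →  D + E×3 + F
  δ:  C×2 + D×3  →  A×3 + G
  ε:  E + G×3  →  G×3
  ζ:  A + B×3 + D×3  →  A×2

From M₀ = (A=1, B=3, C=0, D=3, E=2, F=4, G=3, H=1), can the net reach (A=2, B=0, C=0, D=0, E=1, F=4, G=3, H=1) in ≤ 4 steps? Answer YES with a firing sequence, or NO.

step 1: fire ε:  (A=1, B=3, C=0, D=3, E=2, F=4, G=3, H=1) → (A=1, B=3, C=0, D=3, E=1, F=4, G=3, H=1)
step 2: fire ζ:  (A=1, B=3, C=0, D=3, E=1, F=4, G=3, H=1) → (A=2, B=0, C=0, D=0, E=1, F=4, G=3, H=1)

YES — reachable via ⟨ε, ζ⟩ (2 firings)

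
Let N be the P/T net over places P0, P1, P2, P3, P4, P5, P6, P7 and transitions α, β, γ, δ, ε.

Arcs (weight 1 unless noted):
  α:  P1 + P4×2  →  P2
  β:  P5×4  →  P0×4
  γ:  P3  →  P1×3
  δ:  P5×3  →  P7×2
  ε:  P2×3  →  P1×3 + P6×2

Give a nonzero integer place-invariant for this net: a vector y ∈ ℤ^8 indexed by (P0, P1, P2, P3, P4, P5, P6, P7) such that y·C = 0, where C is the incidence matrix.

Incidence matrix C (rows=places, cols=transitions):
        α    β    γ    δ    ε
   P0   0    4    0    0    0
   P1  -1    0    3    0    3
   P2   1    0    0    0   -3
   P3   0    0   -1    0    0
   P4  -2    0    0    0    0
   P5   0   -4    0   -3    0
   P6   0    0    0    0    2
   P7   0    0    0    2    0

Candidate y = [0, 1, 1, 3, 0, 0, 0, 0]; check y·C column-wise:
  col α: 1·-1 + 1·1 + 3·0 + 0·-2 = 0
  col β: 0·4 + 1·0 + 1·0 + 3·0 + 0·-4 = 0
  col γ: 1·3 + 1·0 + 3·-1 = 0
  col δ: 1·0 + 1·0 + 3·0 + 0·-3 + 0·2 = 0
  col ε: 1·3 + 1·-3 + 3·0 + 0·2 = 0

y = (P0:0, P1:1, P2:1, P3:3, P4:0, P5:0, P6:0, P7:0)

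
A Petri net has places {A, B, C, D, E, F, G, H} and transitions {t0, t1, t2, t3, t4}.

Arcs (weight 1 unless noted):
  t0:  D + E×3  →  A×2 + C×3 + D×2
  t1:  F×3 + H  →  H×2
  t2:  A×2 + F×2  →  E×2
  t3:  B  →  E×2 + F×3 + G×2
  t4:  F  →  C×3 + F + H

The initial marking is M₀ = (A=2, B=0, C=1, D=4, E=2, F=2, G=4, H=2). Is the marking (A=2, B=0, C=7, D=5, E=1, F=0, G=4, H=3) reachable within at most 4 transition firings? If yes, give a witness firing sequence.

step 1: fire t4:  (A=2, B=0, C=1, D=4, E=2, F=2, G=4, H=2) → (A=2, B=0, C=4, D=4, E=2, F=2, G=4, H=3)
step 2: fire t2:  (A=2, B=0, C=4, D=4, E=2, F=2, G=4, H=3) → (A=0, B=0, C=4, D=4, E=4, F=0, G=4, H=3)
step 3: fire t0:  (A=0, B=0, C=4, D=4, E=4, F=0, G=4, H=3) → (A=2, B=0, C=7, D=5, E=1, F=0, G=4, H=3)

YES — reachable via ⟨t4, t2, t0⟩ (3 firings)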